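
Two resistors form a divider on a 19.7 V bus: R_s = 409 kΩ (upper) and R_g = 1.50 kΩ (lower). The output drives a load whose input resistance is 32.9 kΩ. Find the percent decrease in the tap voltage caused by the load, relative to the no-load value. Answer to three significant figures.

The divider's output (Thévenin) resistance is R_s‖R_g = 1.495 kΩ.
Fractional drop under load = R_th/(R_th + R_L) = 1.495 / (1.495 + 32.9) = 0.04345.
So the output falls by 4.35 %.

4.35 %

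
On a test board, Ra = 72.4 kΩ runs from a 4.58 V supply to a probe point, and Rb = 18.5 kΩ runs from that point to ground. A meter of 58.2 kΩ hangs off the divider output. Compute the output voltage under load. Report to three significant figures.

V_out ≈ 0.744 V

The load sits in parallel with Rb: Rb‖R_L = (18.5 × 58.2) / (18.5 + 58.2) = 14.04 kΩ.
V_out = 4.58 × 14.04 / (72.4 + 14.04) = 4.58 × 14.04/86.44 = 0.744 V.
(Unloaded it would have been 0.932 V.)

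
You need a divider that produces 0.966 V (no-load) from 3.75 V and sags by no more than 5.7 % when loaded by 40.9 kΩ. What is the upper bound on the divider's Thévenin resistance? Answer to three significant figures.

Loading drop = R_th/(R_th + R_L) ≤ 0.0570, so R_th ≤ R_L · ε/(1−ε) = 40.9 kΩ × 0.0570/0.9430 = 2.47 kΩ.
(Any R1, R2 with R2/(R1+R2) = 0.258 and R1‖R2 ≤ 2.47 kΩ will meet the spec.)

R_th ≤ 2.47 kΩ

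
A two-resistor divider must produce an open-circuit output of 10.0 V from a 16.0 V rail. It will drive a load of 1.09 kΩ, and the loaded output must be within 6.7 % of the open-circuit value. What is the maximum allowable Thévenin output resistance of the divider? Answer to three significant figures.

R_th ≤ 78.3 Ω

Loading drop = R_th/(R_th + R_L) ≤ 0.0670, so R_th ≤ R_L · ε/(1−ε) = 1.09 kΩ × 0.0670/0.9330 = 78.3 Ω.
(Any R1, R2 with R2/(R1+R2) = 0.625 and R1‖R2 ≤ 78.3 Ω will meet the spec.)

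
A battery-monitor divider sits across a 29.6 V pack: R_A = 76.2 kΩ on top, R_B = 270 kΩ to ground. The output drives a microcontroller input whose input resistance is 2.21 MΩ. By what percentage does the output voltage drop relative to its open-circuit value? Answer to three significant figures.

The divider's output (Thévenin) resistance is R_A‖R_B = 59.43 kΩ.
Fractional drop under load = R_th/(R_th + R_L) = 59.43 / (59.43 + 2210) = 0.02619.
So the output falls by 2.62 %.

2.62 %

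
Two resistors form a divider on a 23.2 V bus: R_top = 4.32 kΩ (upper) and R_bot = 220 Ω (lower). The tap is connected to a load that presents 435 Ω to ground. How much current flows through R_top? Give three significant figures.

R_bot‖R_L = 146.1 Ω, so the source sees R_top + R_bot‖R_L = 4466 Ω.
I = 23.2 V / 4466 Ω = 5.19 mA.

I ≈ 5.19 mA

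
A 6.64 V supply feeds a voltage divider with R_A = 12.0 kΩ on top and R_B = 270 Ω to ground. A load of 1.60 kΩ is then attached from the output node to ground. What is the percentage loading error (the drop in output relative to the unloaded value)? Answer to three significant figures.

14.2 %

Unloaded V = 6.64 × 270/12270 = 0.14611 V.
Loaded: R_B‖R_L = 231.0 Ω, giving V = 6.64 × 231.0/12230 = 0.12541 V.
Drop = (0.14611 − 0.12541) / 0.14611 = 14.2 %.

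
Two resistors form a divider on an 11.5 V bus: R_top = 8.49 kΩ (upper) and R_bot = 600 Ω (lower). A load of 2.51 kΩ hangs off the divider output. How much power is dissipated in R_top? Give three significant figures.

Total resistance from the source is R_top + (R_bot‖R_L) = 8974 Ω, so I = 11.5/8974 Ω = 1.281 mA.
P = I²·R_top = (1.281 mA)² × 8.49 kΩ = 13.9 mW.

P ≈ 13.9 mW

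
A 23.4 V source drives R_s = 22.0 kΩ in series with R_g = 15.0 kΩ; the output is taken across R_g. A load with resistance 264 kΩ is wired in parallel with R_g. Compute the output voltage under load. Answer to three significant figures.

The load sits in parallel with R_g: R_g‖R_L = (15.0 × 264) / (15.0 + 264) = 14.19 kΩ.
V_out = 23.4 × 14.19 / (22.0 + 14.19) = 23.4 × 14.19/36.19 = 9.18 V.

V_out ≈ 9.18 V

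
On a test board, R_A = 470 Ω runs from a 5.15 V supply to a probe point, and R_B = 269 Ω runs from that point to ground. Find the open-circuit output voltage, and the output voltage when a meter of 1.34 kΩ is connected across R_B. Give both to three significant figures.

Unloaded: 1.87 V; loaded: 1.66 V

Open-circuit: V = 5.15 × 269/(470 + 269) = 1.87 V.
With the load, R_B becomes R_B‖R_L = 224.0 Ω, so V = 5.15 × 224.0/694.0 = 1.66 V.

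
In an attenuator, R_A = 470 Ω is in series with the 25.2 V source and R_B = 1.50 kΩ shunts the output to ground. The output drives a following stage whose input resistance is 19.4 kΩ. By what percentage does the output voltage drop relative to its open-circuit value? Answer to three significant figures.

1.81 %

The divider's output (Thévenin) resistance is R_A‖R_B = 357.9 Ω.
Fractional drop under load = R_th/(R_th + R_L) = 357.9 / (357.9 + 19400) = 0.01811.
So the output falls by 1.81 %.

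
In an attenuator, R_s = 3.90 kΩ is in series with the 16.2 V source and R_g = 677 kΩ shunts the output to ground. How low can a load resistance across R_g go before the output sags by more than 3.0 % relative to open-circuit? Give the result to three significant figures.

R_L(min) ≈ 125 kΩ

Output resistance R_th = R_s‖R_g = (3.90 × 677)/680.9 = 3.878 kΩ.
The fractional drop is R_th/(R_th + R_L); requiring this ≤ 0.0300 gives R_L ≥ R_th(1/0.0300 − 1) = 3.878 × 32.33 = 125 kΩ.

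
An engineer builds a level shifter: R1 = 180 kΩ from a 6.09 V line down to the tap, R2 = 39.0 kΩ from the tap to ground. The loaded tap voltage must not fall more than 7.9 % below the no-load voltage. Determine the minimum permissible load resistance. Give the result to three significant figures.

Output resistance R_th = R1‖R2 = (180 × 39.0)/219.0 = 32.05 kΩ.
The fractional drop is R_th/(R_th + R_L); requiring this ≤ 0.0790 gives R_L ≥ R_th(1/0.0790 − 1) = 32.05 × 11.66 = 374 kΩ.

R_L(min) ≈ 374 kΩ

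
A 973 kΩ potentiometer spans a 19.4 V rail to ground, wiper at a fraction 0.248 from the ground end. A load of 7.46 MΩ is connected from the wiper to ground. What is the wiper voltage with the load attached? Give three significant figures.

The wiper splits the pot into (1−α)R = 731.7 kΩ above and αR = 241.3 kΩ below.
Lower section ‖ load = 233.7 kΩ.
V_wiper = 19.4 × 233.7/(731.7 + 233.7) = 4.70 V.

V ≈ 4.70 V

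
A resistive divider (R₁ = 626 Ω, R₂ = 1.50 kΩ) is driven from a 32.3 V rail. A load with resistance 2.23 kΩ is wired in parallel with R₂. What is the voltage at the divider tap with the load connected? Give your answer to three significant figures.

V_out ≈ 19.0 V

The load sits in parallel with R₂: R₂‖R_L = (1500 × 2230) / (1500 + 2230) = 896.8 Ω.
V_out = 32.3 × 896.8 / (626 + 896.8) = 32.3 × 896.8/1523 = 19.0 V.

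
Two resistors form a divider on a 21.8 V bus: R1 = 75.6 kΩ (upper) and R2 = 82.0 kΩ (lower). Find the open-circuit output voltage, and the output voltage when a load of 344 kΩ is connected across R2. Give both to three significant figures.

Unloaded: 11.3 V; loaded: 10.2 V

Open-circuit: V = 21.8 × 82.0/(75.6 + 82.0) = 11.3 V.
With the load, R2 becomes R2‖R_L = 66.22 kΩ, so V = 21.8 × 66.22/141.8 = 10.2 V.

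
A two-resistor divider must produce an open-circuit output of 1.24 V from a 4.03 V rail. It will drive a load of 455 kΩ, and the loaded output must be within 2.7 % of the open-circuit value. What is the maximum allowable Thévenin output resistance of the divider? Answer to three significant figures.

R_th ≤ 12.6 kΩ

Loading drop = R_th/(R_th + R_L) ≤ 0.0270, so R_th ≤ R_L · ε/(1−ε) = 455 kΩ × 0.0270/0.9730 = 12.6 kΩ.
(Any R1, R2 with R2/(R1+R2) = 0.308 and R1‖R2 ≤ 12.6 kΩ will meet the spec.)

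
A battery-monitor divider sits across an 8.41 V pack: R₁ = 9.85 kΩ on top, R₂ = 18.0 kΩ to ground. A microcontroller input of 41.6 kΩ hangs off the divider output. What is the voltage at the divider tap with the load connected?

V_out ≈ 4.71 V

The load sits in parallel with R₂: R₂‖R_L = (18.0 × 41.6) / (18.0 + 41.6) = 12.56 kΩ.
V_out = 8.41 × 12.56 / (9.85 + 12.56) = 8.41 × 12.56/22.41 = 4.71 V.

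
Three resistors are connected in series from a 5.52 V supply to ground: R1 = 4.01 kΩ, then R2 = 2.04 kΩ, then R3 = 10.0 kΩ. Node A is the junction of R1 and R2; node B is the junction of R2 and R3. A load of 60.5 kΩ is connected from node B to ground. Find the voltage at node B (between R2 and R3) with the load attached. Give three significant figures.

V ≈ 3.24 V

At node B, R3 is in parallel with the load: R3‖R_L = 8.582 kΩ.
Below node A the resistance is R2 + (R3‖R_L) = 10.62 kΩ, so V_A = 5.52 × 10.62/14.63 = 4.007 V.
Then V_B = V_A × (R3‖R_L)/(R2 + R3‖R_L) = 4.007 × 8.582/10.62 = 3.24 V.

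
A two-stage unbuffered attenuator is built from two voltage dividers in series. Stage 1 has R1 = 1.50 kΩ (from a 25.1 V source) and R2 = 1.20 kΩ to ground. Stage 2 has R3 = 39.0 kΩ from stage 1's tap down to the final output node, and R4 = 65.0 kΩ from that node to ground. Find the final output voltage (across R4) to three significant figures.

Stage 2 presents R3+R4 = 104.0 kΩ as a load on stage 1's tap.
Stage 1's lower leg becomes R2‖(R3+R4) = 1.186 kΩ, so V_mid = 25.1 × 1.186/2.686 = 11.08 V.
Stage 2 is itself unloaded: V_out = V_mid × R4/(R3+R4) = 11.08 × 65.0/104.0 = 6.93 V.

V_out ≈ 6.93 V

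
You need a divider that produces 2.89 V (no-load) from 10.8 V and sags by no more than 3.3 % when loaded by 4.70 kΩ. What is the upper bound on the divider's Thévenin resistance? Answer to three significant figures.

R_th ≤ 160 Ω

Loading drop = R_th/(R_th + R_L) ≤ 0.0330, so R_th ≤ R_L · ε/(1−ε) = 4.70 kΩ × 0.0330/0.9670 = 160 Ω.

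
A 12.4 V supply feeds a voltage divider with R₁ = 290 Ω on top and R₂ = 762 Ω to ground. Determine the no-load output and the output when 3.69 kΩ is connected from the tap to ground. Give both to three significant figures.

Open-circuit: V = 12.4 × 762/(290 + 762) = 8.98 V.
With the load, R₂ becomes R₂‖R_L = 631.6 Ω, so V = 12.4 × 631.6/921.6 = 8.50 V.

Unloaded: 8.98 V; loaded: 8.50 V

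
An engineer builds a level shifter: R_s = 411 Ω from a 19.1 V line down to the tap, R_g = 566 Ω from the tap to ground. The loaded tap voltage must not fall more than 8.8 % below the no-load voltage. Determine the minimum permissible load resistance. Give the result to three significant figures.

Output resistance R_th = R_s‖R_g = (411 × 566)/977.0 = 238.1 Ω.
The fractional drop is R_th/(R_th + R_L); requiring this ≤ 0.0880 gives R_L ≥ R_th(1/0.0880 − 1) = 238.1 × 10.36 = 2.47 kΩ.

R_L(min) ≈ 2.47 kΩ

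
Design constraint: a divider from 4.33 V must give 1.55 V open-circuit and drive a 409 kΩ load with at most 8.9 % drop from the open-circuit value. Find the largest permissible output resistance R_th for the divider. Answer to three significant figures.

R_th ≤ 40.0 kΩ

Loading drop = R_th/(R_th + R_L) ≤ 0.0890, so R_th ≤ R_L · ε/(1−ε) = 409 kΩ × 0.0890/0.9110 = 40.0 kΩ.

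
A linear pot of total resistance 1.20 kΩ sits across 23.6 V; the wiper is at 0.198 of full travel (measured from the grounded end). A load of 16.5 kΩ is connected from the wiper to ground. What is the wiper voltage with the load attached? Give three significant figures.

V ≈ 4.62 V

The wiper splits the pot into (1−α)R = 962.4 Ω above and αR = 237.6 Ω below.
Lower section ‖ load = 234.2 Ω.
V_wiper = 23.6 × 234.2/(962.4 + 234.2) = 4.62 V.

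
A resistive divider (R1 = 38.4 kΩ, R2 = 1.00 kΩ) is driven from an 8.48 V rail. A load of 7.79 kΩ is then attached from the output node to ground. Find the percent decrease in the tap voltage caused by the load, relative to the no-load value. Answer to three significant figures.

The divider's output (Thévenin) resistance is R1‖R2 = 0.9746 kΩ.
Fractional drop under load = R_th/(R_th + R_L) = 0.9746 / (0.9746 + 7.79) = 0.1112.
So the output falls by 11.1 %.

11.1 %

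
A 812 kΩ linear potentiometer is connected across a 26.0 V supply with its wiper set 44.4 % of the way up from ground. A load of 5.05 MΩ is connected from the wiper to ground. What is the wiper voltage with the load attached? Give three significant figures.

The wiper splits the pot into (1−α)R = 451.5 kΩ above and αR = 360.5 kΩ below.
Lower section ‖ load = 336.5 kΩ.
V_wiper = 26.0 × 336.5/(451.5 + 336.5) = 11.1 V.

V ≈ 11.1 V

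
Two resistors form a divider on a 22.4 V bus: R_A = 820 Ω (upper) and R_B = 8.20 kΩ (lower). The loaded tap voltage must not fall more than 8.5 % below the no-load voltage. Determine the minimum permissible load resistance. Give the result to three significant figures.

Output resistance R_th = R_A‖R_B = (820 × 8200)/9020 = 745.5 Ω.
The fractional drop is R_th/(R_th + R_L); requiring this ≤ 0.0850 gives R_L ≥ R_th(1/0.0850 − 1) = 745.5 × 10.76 = 8.02 kΩ.

R_L(min) ≈ 8.02 kΩ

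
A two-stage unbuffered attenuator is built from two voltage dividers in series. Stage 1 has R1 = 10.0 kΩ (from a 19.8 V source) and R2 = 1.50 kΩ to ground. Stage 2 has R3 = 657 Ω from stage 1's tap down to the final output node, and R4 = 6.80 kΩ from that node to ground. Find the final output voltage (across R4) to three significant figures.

Stage 2 presents R3+R4 = 7457 Ω as a load on stage 1's tap.
Stage 1's lower leg becomes R2‖(R3+R4) = 1249 Ω, so V_mid = 19.8 × 1249/11250 = 2.198 V.
Stage 2 is itself unloaded: V_out = V_mid × R4/(R3+R4) = 2.198 × 6800/7457 = 2.00 V.

V_out ≈ 2.00 V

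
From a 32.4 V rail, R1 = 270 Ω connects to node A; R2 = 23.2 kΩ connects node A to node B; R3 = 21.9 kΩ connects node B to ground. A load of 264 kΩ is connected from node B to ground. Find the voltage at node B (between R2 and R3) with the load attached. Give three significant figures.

At node B, R3 is in parallel with the load: R3‖R_L = 20220 Ω.
Below node A the resistance is R2 + (R3‖R_L) = 43420 Ω, so V_A = 32.4 × 43420/43690 = 32.20 V.
Then V_B = V_A × (R3‖R_L)/(R2 + R3‖R_L) = 32.20 × 20220/43420 = 15.0 V.

V ≈ 15.0 V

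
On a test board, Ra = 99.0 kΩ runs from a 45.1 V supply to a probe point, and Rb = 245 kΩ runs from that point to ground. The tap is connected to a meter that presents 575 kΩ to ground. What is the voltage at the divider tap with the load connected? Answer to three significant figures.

The load sits in parallel with Rb: Rb‖R_L = (245 × 575) / (245 + 575) = 171.8 kΩ.
V_out = 45.1 × 171.8 / (99.0 + 171.8) = 45.1 × 171.8/270.8 = 28.6 V.
(Unloaded it would have been 32.1 V.)

V_out ≈ 28.6 V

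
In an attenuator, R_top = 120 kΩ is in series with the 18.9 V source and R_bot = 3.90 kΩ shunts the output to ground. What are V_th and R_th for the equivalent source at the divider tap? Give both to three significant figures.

V_th = 0.595 V, R_th = 3.78 kΩ

V_th is the open-circuit tap voltage: 18.9 × 3.90/(120 + 3.90) = 0.595 V.
With the supply zeroed, R_top and R_bot appear in parallel from the tap: R_th = R_top‖R_bot = (120 × 3.90)/123.9 = 3.78 kΩ.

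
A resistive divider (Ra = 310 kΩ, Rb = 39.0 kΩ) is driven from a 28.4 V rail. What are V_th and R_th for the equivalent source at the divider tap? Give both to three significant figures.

V_th = 3.17 V, R_th = 34.6 kΩ

V_th is the open-circuit tap voltage: 28.4 × 39.0/(310 + 39.0) = 3.17 V.
With the supply zeroed, Ra and Rb appear in parallel from the tap: R_th = Ra‖Rb = (310 × 39.0)/349.0 = 34.6 kΩ.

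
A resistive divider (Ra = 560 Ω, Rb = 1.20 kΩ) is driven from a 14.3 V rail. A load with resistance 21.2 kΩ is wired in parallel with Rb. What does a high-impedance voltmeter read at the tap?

V_out ≈ 9.58 V

The load sits in parallel with Rb: Rb‖R_L = (1200 × 21200) / (1200 + 21200) = 1136 Ω.
V_out = 14.3 × 1136 / (560 + 1136) = 14.3 × 1136/1696 = 9.58 V.
(Unloaded it would have been 9.75 V.)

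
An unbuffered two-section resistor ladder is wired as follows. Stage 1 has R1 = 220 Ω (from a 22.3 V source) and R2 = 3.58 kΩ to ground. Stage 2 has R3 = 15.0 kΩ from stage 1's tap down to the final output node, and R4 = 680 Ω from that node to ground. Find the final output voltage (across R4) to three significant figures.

V_out ≈ 0.899 V

Stage 2 presents R3+R4 = 15680 Ω as a load on stage 1's tap.
Stage 1's lower leg becomes R2‖(R3+R4) = 2915 Ω, so V_mid = 22.3 × 2915/3135 = 20.73 V.
Stage 2 is itself unloaded: V_out = V_mid × R4/(R3+R4) = 20.73 × 680/15680 = 0.899 V.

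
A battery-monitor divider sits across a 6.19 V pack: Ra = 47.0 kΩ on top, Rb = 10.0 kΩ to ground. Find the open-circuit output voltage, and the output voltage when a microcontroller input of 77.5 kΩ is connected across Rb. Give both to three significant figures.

Unloaded: 1.09 V; loaded: 0.982 V

Open-circuit: V = 6.19 × 10.0/(47.0 + 10.0) = 1.09 V.
With the load, Rb becomes Rb‖R_L = 8.857 kΩ, so V = 6.19 × 8.857/55.86 = 0.982 V.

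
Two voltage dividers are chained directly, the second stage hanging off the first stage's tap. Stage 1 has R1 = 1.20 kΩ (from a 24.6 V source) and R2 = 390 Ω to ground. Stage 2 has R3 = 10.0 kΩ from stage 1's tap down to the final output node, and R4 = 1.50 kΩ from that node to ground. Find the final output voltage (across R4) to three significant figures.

Stage 2 presents R3+R4 = 11500 Ω as a load on stage 1's tap.
Stage 1's lower leg becomes R2‖(R3+R4) = 377.2 Ω, so V_mid = 24.6 × 377.2/1577 = 5.883 V.
Stage 2 is itself unloaded: V_out = V_mid × R4/(R3+R4) = 5.883 × 1500/11500 = 0.767 V.

V_out ≈ 0.767 V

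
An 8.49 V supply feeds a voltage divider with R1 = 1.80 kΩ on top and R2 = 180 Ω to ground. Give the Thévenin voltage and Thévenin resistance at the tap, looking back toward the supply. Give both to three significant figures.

V_th is the open-circuit tap voltage: 8.49 × 180/(1800 + 180) = 0.772 V.
With the supply zeroed, R1 and R2 appear in parallel from the tap: R_th = R1‖R2 = (1800 × 180)/1980 = 164 Ω.

V_th = 0.772 V, R_th = 164 Ω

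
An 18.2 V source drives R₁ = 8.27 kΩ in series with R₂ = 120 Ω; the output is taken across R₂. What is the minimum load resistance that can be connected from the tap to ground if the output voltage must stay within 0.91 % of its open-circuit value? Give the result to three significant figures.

R_L(min) ≈ 12.9 kΩ

Output resistance R_th = R₁‖R₂ = (8270 × 120)/8390 = 118.3 Ω.
The fractional drop is R_th/(R_th + R_L); requiring this ≤ 0.00910 gives R_L ≥ R_th(1/0.00910 − 1) = 118.3 × 108.9 = 12.9 kΩ.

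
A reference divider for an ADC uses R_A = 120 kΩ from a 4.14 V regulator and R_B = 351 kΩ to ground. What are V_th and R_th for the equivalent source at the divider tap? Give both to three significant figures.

V_th = 3.09 V, R_th = 89.4 kΩ

V_th is the open-circuit tap voltage: 4.14 × 351/(120 + 351) = 3.09 V.
With the supply zeroed, R_A and R_B appear in parallel from the tap: R_th = R_A‖R_B = (120 × 351)/471.0 = 89.4 kΩ.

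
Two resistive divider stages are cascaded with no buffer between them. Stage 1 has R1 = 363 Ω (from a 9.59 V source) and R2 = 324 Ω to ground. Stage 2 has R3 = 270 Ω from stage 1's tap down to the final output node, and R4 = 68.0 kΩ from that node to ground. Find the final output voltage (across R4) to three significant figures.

V_out ≈ 4.49 V

Stage 2 presents R3+R4 = 68270 Ω as a load on stage 1's tap.
Stage 1's lower leg becomes R2‖(R3+R4) = 322.5 Ω, so V_mid = 9.59 × 322.5/685.5 = 4.511 V.
Stage 2 is itself unloaded: V_out = V_mid × R4/(R3+R4) = 4.511 × 68000/68270 = 4.49 V.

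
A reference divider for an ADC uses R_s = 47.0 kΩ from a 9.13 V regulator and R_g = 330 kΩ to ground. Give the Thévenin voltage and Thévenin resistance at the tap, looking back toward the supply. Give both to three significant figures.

V_th = 7.99 V, R_th = 41.1 kΩ

V_th is the open-circuit tap voltage: 9.13 × 330/(47.0 + 330) = 7.99 V.
With the supply zeroed, R_s and R_g appear in parallel from the tap: R_th = R_s‖R_g = (47.0 × 330)/377.0 = 41.1 kΩ.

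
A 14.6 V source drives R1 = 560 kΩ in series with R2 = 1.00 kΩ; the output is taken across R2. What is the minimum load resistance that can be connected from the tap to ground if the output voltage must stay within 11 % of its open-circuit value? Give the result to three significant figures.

R_L(min) ≈ 8.08 kΩ

Output resistance R_th = R1‖R2 = (560000 × 1000)/561000 = 998.2 Ω.
The fractional drop is R_th/(R_th + R_L); requiring this ≤ 0.110 gives R_L ≥ R_th(1/0.110 − 1) = 998.2 × 8.091 = 8.08 kΩ.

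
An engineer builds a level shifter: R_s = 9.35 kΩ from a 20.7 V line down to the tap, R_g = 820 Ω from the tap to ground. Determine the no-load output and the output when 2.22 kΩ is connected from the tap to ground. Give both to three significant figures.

Open-circuit: V = 20.7 × 820/(9350 + 820) = 1.67 V.
With the load, R_g becomes R_g‖R_L = 598.8 Ω, so V = 20.7 × 598.8/9949 = 1.25 V.

Unloaded: 1.67 V; loaded: 1.25 V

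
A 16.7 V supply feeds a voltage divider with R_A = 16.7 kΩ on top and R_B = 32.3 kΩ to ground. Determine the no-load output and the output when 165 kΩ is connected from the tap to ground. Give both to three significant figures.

Unloaded: 11.0 V; loaded: 10.3 V

Open-circuit: V = 16.7 × 32.3/(16.7 + 32.3) = 11.0 V.
With the load, R_B becomes R_B‖R_L = 27.01 kΩ, so V = 16.7 × 27.01/43.71 = 10.3 V.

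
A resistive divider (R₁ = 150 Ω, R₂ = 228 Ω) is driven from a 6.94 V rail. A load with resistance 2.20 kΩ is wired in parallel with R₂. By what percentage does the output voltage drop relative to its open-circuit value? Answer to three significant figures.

The divider's output (Thévenin) resistance is R₁‖R₂ = 90.48 Ω.
Fractional drop under load = R_th/(R_th + R_L) = 90.48 / (90.48 + 2200) = 0.03950.
So the output falls by 3.95 %.

3.95 %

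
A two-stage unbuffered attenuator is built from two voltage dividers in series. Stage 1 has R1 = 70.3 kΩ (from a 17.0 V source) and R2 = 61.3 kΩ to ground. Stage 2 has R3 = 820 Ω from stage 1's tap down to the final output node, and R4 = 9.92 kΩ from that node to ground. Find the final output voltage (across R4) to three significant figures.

Stage 2 presents R3+R4 = 10740 Ω as a load on stage 1's tap.
Stage 1's lower leg becomes R2‖(R3+R4) = 9139 Ω, so V_mid = 17.0 × 9139/79440 = 1.956 V.
Stage 2 is itself unloaded: V_out = V_mid × R4/(R3+R4) = 1.956 × 9920/10740 = 1.81 V.

V_out ≈ 1.81 V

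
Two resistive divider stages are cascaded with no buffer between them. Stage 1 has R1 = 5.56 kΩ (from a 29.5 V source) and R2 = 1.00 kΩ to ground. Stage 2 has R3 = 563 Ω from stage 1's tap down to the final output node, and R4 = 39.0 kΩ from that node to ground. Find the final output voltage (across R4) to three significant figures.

Stage 2 presents R3+R4 = 39560 Ω as a load on stage 1's tap.
Stage 1's lower leg becomes R2‖(R3+R4) = 975.3 Ω, so V_mid = 29.5 × 975.3/6535 = 4.403 V.
Stage 2 is itself unloaded: V_out = V_mid × R4/(R3+R4) = 4.403 × 39000/39560 = 4.34 V.

V_out ≈ 4.34 V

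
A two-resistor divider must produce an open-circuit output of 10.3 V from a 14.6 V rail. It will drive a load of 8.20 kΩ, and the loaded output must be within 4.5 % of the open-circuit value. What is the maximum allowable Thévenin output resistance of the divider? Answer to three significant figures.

R_th ≤ 386 Ω

Loading drop = R_th/(R_th + R_L) ≤ 0.0450, so R_th ≤ R_L · ε/(1−ε) = 8.20 kΩ × 0.0450/0.9550 = 386 Ω.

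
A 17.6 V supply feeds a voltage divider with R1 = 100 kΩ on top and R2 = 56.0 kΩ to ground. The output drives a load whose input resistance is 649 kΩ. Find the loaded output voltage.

The load sits in parallel with R2: R2‖R_L = (56.0 × 649) / (56.0 + 649) = 51.55 kΩ.
V_out = 17.6 × 51.55 / (100 + 51.55) = 17.6 × 51.55/151.6 = 5.99 V.
(Unloaded it would have been 6.32 V.)

V_out ≈ 5.99 V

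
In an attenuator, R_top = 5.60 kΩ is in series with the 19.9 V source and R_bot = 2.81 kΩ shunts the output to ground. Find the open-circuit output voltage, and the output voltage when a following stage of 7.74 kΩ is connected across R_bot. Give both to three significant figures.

Open-circuit: V = 19.9 × 2.81/(5.60 + 2.81) = 6.65 V.
With the load, R_bot becomes R_bot‖R_L = 2.062 kΩ, so V = 19.9 × 2.062/7.662 = 5.35 V.

Unloaded: 6.65 V; loaded: 5.35 V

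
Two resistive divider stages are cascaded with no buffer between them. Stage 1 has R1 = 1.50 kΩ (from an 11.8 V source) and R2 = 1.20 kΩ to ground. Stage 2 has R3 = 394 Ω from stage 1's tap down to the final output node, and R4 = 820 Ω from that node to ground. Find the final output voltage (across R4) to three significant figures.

V_out ≈ 2.29 V

Stage 2 presents R3+R4 = 1214 Ω as a load on stage 1's tap.
Stage 1's lower leg becomes R2‖(R3+R4) = 603.5 Ω, so V_mid = 11.8 × 603.5/2103 = 3.385 V.
Stage 2 is itself unloaded: V_out = V_mid × R4/(R3+R4) = 3.385 × 820/1214 = 2.29 V.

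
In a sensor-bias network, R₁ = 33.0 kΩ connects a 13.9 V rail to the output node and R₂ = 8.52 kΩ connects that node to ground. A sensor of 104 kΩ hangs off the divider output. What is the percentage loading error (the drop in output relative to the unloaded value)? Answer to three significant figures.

The divider's output (Thévenin) resistance is R₁‖R₂ = 6.772 kΩ.
Fractional drop under load = R_th/(R_th + R_L) = 6.772 / (6.772 + 104) = 0.06113.
So the output falls by 6.11 %.

6.11 %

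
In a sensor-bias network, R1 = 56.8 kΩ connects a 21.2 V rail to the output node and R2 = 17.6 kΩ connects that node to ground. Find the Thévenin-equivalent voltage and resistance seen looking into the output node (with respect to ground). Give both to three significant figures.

V_th is the open-circuit tap voltage: 21.2 × 17.6/(56.8 + 17.6) = 5.02 V.
With the supply zeroed, R1 and R2 appear in parallel from the tap: R_th = R1‖R2 = (56.8 × 17.6)/74.40 = 13.4 kΩ.

V_th = 5.02 V, R_th = 13.4 kΩ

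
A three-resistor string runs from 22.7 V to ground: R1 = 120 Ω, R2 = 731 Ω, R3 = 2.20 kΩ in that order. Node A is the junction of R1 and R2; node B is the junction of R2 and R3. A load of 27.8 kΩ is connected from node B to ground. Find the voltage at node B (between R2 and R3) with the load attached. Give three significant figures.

V ≈ 16.0 V

At node B, R3 is in parallel with the load: R3‖R_L = 2039 Ω.
Below node A the resistance is R2 + (R3‖R_L) = 2770 Ω, so V_A = 22.7 × 2770/2890 = 21.76 V.
Then V_B = V_A × (R3‖R_L)/(R2 + R3‖R_L) = 21.76 × 2039/2770 = 16.0 V.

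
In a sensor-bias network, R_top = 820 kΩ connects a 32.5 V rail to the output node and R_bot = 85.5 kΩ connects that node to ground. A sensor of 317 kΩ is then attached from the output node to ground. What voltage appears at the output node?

The load sits in parallel with R_bot: R_bot‖R_L = (85.5 × 317) / (85.5 + 317) = 67.34 kΩ.
V_out = 32.5 × 67.34 / (820 + 67.34) = 32.5 × 67.34/887.3 = 2.47 V.

V_out ≈ 2.47 V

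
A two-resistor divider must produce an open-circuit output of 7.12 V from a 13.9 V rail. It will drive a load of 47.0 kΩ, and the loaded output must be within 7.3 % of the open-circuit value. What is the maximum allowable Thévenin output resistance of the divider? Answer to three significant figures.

Loading drop = R_th/(R_th + R_L) ≤ 0.0730, so R_th ≤ R_L · ε/(1−ε) = 47.0 kΩ × 0.0730/0.9270 = 3.70 kΩ.

R_th ≤ 3.70 kΩ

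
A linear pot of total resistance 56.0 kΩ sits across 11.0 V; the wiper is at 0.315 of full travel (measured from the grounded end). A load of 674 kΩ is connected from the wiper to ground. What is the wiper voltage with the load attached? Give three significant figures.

V ≈ 3.40 V

The wiper splits the pot into (1−α)R = 38.36 kΩ above and αR = 17.64 kΩ below.
Lower section ‖ load = 17.19 kΩ.
V_wiper = 11.0 × 17.19/(38.36 + 17.19) = 3.40 V.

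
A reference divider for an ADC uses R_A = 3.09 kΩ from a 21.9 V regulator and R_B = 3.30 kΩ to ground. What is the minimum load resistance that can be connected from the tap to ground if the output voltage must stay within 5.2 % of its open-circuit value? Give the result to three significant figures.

R_L(min) ≈ 29.1 kΩ

Output resistance R_th = R_A‖R_B = (3.09 × 3.30)/6.390 = 1.596 kΩ.
The fractional drop is R_th/(R_th + R_L); requiring this ≤ 0.0520 gives R_L ≥ R_th(1/0.0520 − 1) = 1.596 × 18.23 = 29.1 kΩ.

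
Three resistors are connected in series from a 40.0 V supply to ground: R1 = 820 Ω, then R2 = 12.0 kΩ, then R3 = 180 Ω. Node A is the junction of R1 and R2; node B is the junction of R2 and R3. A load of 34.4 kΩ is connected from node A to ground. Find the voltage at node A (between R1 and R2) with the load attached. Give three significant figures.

V ≈ 36.7 V

Below node A the series string R2+R3 = 12180 Ω sits in parallel with the 34400 Ω load: 8995 Ω.
V_A = 40.0 × 8995/(820 + 8995) = 36.7 V.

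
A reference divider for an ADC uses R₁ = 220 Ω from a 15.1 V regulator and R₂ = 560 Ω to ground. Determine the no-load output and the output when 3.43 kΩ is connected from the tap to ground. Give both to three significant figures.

Open-circuit: V = 15.1 × 560/(220 + 560) = 10.8 V.
With the load, R₂ becomes R₂‖R_L = 481.4 Ω, so V = 15.1 × 481.4/701.4 = 10.4 V.

Unloaded: 10.8 V; loaded: 10.4 V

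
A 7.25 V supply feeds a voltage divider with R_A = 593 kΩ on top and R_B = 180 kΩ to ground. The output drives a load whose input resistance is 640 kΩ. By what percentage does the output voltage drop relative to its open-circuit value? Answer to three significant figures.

17.7 %

Unloaded V = 7.25 × 180/773.0 = 1.688 V.
Loaded: R_B‖R_L = 140.5 kΩ, giving V = 7.25 × 140.5/733.5 = 1.389 V.
Drop = (1.688 − 1.389) / 1.688 = 17.7 %.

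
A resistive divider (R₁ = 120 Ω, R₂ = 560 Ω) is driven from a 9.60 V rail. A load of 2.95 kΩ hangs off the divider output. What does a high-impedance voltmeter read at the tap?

V_out ≈ 7.65 V

The load sits in parallel with R₂: R₂‖R_L = (560 × 2950) / (560 + 2950) = 470.7 Ω.
V_out = 9.60 × 470.7 / (120 + 470.7) = 9.60 × 470.7/590.7 = 7.65 V.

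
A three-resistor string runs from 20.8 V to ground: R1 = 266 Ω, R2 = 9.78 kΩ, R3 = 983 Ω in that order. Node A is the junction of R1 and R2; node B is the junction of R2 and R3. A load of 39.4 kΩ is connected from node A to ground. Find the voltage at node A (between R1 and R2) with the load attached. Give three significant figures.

Below node A the series string R2+R3 = 10760 Ω sits in parallel with the 39400 Ω load: 8454 Ω.
V_A = 20.8 × 8454/(266 + 8454) = 20.2 V.

V ≈ 20.2 V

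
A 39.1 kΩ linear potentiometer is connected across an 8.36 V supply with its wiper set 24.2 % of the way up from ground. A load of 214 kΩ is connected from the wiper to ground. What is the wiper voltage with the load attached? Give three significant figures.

V ≈ 1.96 V

The wiper splits the pot into (1−α)R = 29.64 kΩ above and αR = 9.462 kΩ below.
Lower section ‖ load = 9.062 kΩ.
V_wiper = 8.36 × 9.062/(29.64 + 9.062) = 1.96 V.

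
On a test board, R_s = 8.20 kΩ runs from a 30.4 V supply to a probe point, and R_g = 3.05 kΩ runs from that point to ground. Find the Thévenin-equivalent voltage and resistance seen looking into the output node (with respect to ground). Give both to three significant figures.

V_th = 8.24 V, R_th = 2.22 kΩ

V_th is the open-circuit tap voltage: 30.4 × 3.05/(8.20 + 3.05) = 8.24 V.
With the supply zeroed, R_s and R_g appear in parallel from the tap: R_th = R_s‖R_g = (8.20 × 3.05)/11.25 = 2.22 kΩ.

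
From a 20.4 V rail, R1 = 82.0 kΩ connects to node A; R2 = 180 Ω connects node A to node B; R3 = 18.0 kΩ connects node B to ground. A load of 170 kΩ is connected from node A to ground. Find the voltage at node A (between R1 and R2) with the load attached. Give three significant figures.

V ≈ 3.40 V

Below node A the series string R2+R3 = 18180 Ω sits in parallel with the 170000 Ω load: 16420 Ω.
V_A = 20.4 × 16420/(82000 + 16420) = 3.40 V.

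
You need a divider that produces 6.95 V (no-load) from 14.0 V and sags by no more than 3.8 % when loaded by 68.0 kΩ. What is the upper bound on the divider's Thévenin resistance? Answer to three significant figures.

R_th ≤ 2.69 kΩ

Loading drop = R_th/(R_th + R_L) ≤ 0.0380, so R_th ≤ R_L · ε/(1−ε) = 68.0 kΩ × 0.0380/0.9620 = 2.69 kΩ.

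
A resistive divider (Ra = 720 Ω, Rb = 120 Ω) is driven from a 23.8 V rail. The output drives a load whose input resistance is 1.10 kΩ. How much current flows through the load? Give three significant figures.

I_L ≈ 2.83 mA

Rb‖R_L = 108.2 Ω; V_out = 23.8 × 108.2/828.2 = 3.109 V.
I_L = V_out / R_L = 3.109 / 1.10 kΩ = 2.83 mA.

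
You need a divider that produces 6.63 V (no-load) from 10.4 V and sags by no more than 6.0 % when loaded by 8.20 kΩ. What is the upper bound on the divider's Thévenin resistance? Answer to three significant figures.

Loading drop = R_th/(R_th + R_L) ≤ 0.0600, so R_th ≤ R_L · ε/(1−ε) = 8.20 kΩ × 0.0600/0.9400 = 523 Ω.
(Any R1, R2 with R2/(R1+R2) = 0.637 and R1‖R2 ≤ 523 Ω will meet the spec.)

R_th ≤ 523 Ω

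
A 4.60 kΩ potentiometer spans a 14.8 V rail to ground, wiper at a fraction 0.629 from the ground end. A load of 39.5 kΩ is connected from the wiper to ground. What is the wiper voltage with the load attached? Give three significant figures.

The wiper splits the pot into (1−α)R = 1.707 kΩ above and αR = 2.893 kΩ below.
Lower section ‖ load = 2.696 kΩ.
V_wiper = 14.8 × 2.696/(1.707 + 2.696) = 9.06 V.

V ≈ 9.06 V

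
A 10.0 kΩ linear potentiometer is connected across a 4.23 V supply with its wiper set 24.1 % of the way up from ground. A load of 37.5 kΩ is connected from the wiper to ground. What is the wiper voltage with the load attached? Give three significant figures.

V ≈ 0.972 V

The wiper splits the pot into (1−α)R = 7.590 kΩ above and αR = 2.410 kΩ below.
Lower section ‖ load = 2.264 kΩ.
V_wiper = 4.23 × 2.264/(7.590 + 2.264) = 0.972 V.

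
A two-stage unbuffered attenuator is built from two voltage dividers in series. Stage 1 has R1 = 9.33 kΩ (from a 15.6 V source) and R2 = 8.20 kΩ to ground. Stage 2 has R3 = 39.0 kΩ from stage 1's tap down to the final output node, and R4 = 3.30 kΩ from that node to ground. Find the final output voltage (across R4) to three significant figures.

Stage 2 presents R3+R4 = 42.30 kΩ as a load on stage 1's tap.
Stage 1's lower leg becomes R2‖(R3+R4) = 6.869 kΩ, so V_mid = 15.6 × 6.869/16.20 = 6.615 V.
Stage 2 is itself unloaded: V_out = V_mid × R4/(R3+R4) = 6.615 × 3.30/42.30 = 0.516 V.

V_out ≈ 0.516 V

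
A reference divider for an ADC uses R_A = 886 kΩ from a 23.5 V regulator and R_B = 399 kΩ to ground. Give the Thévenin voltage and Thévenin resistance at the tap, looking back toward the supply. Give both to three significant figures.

V_th = 7.30 V, R_th = 275 kΩ

V_th is the open-circuit tap voltage: 23.5 × 399/(886 + 399) = 7.30 V.
With the supply zeroed, R_A and R_B appear in parallel from the tap: R_th = R_A‖R_B = (886 × 399)/1285 = 275 kΩ.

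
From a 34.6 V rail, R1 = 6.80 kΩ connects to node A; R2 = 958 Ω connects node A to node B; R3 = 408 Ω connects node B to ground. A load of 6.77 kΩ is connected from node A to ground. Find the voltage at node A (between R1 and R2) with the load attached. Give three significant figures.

Below node A the series string R2+R3 = 1366 Ω sits in parallel with the 6770 Ω load: 1137 Ω.
V_A = 34.6 × 1137/(6800 + 1137) = 4.96 V.

V ≈ 4.96 V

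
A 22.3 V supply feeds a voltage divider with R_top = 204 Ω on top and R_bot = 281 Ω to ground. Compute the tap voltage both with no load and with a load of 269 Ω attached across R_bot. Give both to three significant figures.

Unloaded: 12.9 V; loaded: 8.98 V

Open-circuit: V = 22.3 × 281/(204 + 281) = 12.9 V.
With the load, R_bot becomes R_bot‖R_L = 137.4 Ω, so V = 22.3 × 137.4/341.4 = 8.98 V.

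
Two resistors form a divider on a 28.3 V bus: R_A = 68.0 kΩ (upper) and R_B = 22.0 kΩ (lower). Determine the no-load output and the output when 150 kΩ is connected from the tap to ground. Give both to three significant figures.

Unloaded: 6.92 V; loaded: 6.23 V

Open-circuit: V = 28.3 × 22.0/(68.0 + 22.0) = 6.92 V.
With the load, R_B becomes R_B‖R_L = 19.19 kΩ, so V = 28.3 × 19.19/87.19 = 6.23 V.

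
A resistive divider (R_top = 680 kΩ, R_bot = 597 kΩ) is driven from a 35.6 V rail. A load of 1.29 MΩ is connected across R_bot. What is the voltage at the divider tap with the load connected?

V_out ≈ 13.4 V

The load sits in parallel with R_bot: R_bot‖R_L = (597 × 1290) / (597 + 1290) = 408.1 kΩ.
V_out = 35.6 × 408.1 / (680 + 408.1) = 35.6 × 408.1/1088 = 13.4 V.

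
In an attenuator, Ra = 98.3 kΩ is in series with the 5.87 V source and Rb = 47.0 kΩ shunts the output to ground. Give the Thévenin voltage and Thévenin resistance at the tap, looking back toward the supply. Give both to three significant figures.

V_th is the open-circuit tap voltage: 5.87 × 47.0/(98.3 + 47.0) = 1.90 V.
With the supply zeroed, Ra and Rb appear in parallel from the tap: R_th = Ra‖Rb = (98.3 × 47.0)/145.3 = 31.8 kΩ.

V_th = 1.90 V, R_th = 31.8 kΩ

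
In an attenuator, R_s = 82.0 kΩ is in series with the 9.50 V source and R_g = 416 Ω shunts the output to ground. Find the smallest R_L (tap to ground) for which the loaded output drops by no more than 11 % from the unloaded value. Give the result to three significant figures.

Output resistance R_th = R_s‖R_g = (82000 × 416)/82420 = 413.9 Ω.
The fractional drop is R_th/(R_th + R_L); requiring this ≤ 0.110 gives R_L ≥ R_th(1/0.110 − 1) = 413.9 × 8.091 = 3.35 kΩ.

R_L(min) ≈ 3.35 kΩ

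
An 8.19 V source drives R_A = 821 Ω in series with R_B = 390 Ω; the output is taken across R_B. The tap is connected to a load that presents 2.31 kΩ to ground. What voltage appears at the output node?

The load sits in parallel with R_B: R_B‖R_L = (390 × 2310) / (390 + 2310) = 333.7 Ω.
V_out = 8.19 × 333.7 / (821 + 333.7) = 8.19 × 333.7/1155 = 2.37 V.

V_out ≈ 2.37 V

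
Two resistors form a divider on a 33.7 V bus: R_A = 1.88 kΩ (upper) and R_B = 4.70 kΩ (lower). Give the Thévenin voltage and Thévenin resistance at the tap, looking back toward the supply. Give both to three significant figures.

V_th = 24.1 V, R_th = 1.34 kΩ

V_th is the open-circuit tap voltage: 33.7 × 4.70/(1.88 + 4.70) = 24.1 V.
With the supply zeroed, R_A and R_B appear in parallel from the tap: R_th = R_A‖R_B = (1.88 × 4.70)/6.580 = 1.34 kΩ.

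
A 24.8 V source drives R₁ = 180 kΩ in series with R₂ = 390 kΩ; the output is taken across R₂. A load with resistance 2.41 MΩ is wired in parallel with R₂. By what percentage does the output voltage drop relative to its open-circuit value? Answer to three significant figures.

The divider's output (Thévenin) resistance is R₁‖R₂ = 123.2 kΩ.
Fractional drop under load = R_th/(R_th + R_L) = 123.2 / (123.2 + 2410) = 0.04862.
So the output falls by 4.86 %.

4.86 %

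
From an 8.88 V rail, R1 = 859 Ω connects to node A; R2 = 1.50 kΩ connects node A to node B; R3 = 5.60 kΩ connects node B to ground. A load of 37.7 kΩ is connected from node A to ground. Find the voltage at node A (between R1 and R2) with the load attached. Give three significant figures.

Below node A the series string R2+R3 = 7100 Ω sits in parallel with the 37700 Ω load: 5975 Ω.
V_A = 8.88 × 5975/(859 + 5975) = 7.76 V.

V ≈ 7.76 V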